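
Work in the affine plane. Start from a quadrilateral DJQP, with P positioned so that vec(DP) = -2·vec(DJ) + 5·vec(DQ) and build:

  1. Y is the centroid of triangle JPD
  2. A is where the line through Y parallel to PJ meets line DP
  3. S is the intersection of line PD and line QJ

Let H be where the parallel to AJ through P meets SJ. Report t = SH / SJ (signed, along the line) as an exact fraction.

Choose coordinates D = (0, 0), J = (1, 0), Q = (0, 1), P = (-2, 5).
1. Y is the centroid of triangle JPD ⇒ Y = (-1/3, 5/3)
2. A is where the line through Y parallel to PJ meets line DP ⇒ A = (-4/3, 10/3)
3. S is the intersection of line PD and line QJ ⇒ S = (-2/3, 5/3)
through P parallel to AJ: direction (7/3, -10/3); meets SJ at H = (8/3, -5/3)
H = S + t·(J−S) with t = 2

t = 2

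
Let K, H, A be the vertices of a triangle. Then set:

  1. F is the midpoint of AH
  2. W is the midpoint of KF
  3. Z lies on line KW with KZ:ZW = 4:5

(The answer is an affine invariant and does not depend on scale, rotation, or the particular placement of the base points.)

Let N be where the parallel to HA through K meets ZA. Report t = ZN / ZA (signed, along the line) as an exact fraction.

Choose coordinates K = (0, 0), H = (1, 0), A = (0, 1).
1. F is the midpoint of AH ⇒ F = (1/2, 1/2)
2. W is the midpoint of KF ⇒ W = (1/4, 1/4)
3. Z lies on line KW with KZ:ZW = 4:5 ⇒ Z = (1/9, 1/9)
through K parallel to HA: direction (-1, 1); meets ZA at N = (1/7, -1/7)
N = Z + t·(A−Z) with t = -2/7

t = -2/7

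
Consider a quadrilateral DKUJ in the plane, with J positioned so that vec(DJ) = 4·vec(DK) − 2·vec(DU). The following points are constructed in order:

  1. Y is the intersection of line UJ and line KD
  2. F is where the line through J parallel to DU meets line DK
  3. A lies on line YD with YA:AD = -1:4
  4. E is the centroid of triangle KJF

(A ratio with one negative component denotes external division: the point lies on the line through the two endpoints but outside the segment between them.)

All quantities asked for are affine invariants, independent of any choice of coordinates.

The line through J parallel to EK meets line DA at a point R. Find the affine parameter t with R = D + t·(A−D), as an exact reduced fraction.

Choose coordinates D = (0, 0), K = (1, 0), U = (0, 1), J = (4, -2).
1. Y is the intersection of line UJ and line KD ⇒ Y = (4/3, 0)
2. F is where the line through J parallel to DU meets line DK ⇒ F = (4, 0)
3. A lies on line YD with YA:AD = -1:4 ⇒ A = (16/9, 0)
4. E is the centroid of triangle KJF ⇒ E = (3, -2/3)
through J parallel to EK: direction (-2, 2/3); meets DA at R = (-2, 0)
R = D + t·(A−D) with t = -9/8

t = -9/8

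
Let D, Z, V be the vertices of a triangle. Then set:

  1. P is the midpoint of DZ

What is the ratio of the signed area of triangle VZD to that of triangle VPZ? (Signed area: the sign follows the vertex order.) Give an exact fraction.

Set D = (0, 0), Z = (1, 0), V = (0, 1); any affine frame gives the same invariant.
1. P is the midpoint of DZ ⇒ P = (1/2, 0)
2·[VZD] = -1, 2·[VPZ] = 1/2
[VZD]:[VPZ] = -1:1/2 = -2

[VZD]:[VPZ] = -2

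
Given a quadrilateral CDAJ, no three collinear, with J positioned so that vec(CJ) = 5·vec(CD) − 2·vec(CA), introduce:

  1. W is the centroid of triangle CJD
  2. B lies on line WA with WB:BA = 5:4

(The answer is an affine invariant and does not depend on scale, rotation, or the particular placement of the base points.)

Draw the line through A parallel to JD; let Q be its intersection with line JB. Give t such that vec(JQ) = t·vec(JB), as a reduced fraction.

t = 27/11

Assign C = (0, 0), D = (1, 0), A = (0, 1), J = (5, -2) — the answer is frame-independent, so this choice is without loss of generality.
1. W is the centroid of triangle CJD ⇒ W = (2, -2/3)
2. B lies on line WA with WB:BA = 5:4 ⇒ B = (8/9, 7/27)
through A parallel to JD: direction (-4, 2); meets JB at Q = (-56/11, 39/11)
Q = J + t·(B−J) with t = 27/11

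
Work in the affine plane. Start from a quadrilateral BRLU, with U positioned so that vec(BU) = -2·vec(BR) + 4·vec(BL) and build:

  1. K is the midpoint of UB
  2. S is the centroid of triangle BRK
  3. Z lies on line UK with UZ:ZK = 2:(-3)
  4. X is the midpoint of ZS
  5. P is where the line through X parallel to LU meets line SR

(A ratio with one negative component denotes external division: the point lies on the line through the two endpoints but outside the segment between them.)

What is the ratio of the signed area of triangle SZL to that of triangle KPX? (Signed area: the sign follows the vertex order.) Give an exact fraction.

[SZL]:[KPX] = -4/7

Assign B = (0, 0), R = (1, 0), L = (0, 1), U = (-2, 4) — the answer is frame-independent, so this choice is without loss of generality.
1. K is the midpoint of UB ⇒ K = (-1, 2)
2. S is the centroid of triangle BRK ⇒ S = (0, 2/3)
3. Z lies on line UK with UZ:ZK = 2:(-3) ⇒ Z = (-4, 8)
4. X is the midpoint of ZS ⇒ X = (-2, 13/3)
5. P is where the line through X parallel to LU meets line SR ⇒ P = (4/5, 2/15)
2·[SZL] = -4/3, 2·[KPX] = 7/3
[SZL]:[KPX] = -4/3:7/3 = -4/7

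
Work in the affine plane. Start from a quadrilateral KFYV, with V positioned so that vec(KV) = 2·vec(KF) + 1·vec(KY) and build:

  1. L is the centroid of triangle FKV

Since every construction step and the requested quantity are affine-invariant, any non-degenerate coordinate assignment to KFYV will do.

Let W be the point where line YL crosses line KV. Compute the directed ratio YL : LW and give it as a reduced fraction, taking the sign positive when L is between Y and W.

Assign K = (0, 0), F = (1, 0), Y = (0, 1), V = (2, 1) — the answer is frame-independent, so this choice is without loss of generality.
1. L is the centroid of triangle FKV ⇒ L = (1, 1/3)
line YL meets KV at W = (6/7, 3/7)
L = Y + t·(W−Y) with t = 7/6, so YL:LW = 7/6:-1/6

YL:LW = -7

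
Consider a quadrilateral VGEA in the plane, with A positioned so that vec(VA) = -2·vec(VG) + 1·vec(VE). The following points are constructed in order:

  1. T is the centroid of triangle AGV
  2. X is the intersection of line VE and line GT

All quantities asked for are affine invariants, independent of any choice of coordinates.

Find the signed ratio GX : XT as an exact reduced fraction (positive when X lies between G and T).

GX:XT = 3

Set V = (0, 0), G = (1, 0), E = (0, 1), A = (-2, 1); any affine frame gives the same invariant.
1. T is the centroid of triangle AGV ⇒ T = (-1/3, 1/3)
2. X is the intersection of line VE and line GT ⇒ X = (0, 1/4)
X = G + t·(T−G) with t = 3/4, so GX:XT = t:(1−t) = 3/4:1/4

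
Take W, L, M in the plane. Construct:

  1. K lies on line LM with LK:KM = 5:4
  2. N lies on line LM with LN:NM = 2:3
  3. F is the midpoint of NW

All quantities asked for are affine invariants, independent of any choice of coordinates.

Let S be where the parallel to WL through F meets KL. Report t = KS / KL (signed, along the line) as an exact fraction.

t = 16/25

Choose coordinates W = (0, 0), L = (1, 0), M = (0, 1).
1. K lies on line LM with LK:KM = 5:4 ⇒ K = (4/9, 5/9)
2. N lies on line LM with LN:NM = 2:3 ⇒ N = (3/5, 2/5)
3. F is the midpoint of NW ⇒ F = (3/10, 1/5)
through F parallel to WL: direction (1, 0); meets KL at S = (4/5, 1/5)
S = K + t·(L−K) with t = 16/25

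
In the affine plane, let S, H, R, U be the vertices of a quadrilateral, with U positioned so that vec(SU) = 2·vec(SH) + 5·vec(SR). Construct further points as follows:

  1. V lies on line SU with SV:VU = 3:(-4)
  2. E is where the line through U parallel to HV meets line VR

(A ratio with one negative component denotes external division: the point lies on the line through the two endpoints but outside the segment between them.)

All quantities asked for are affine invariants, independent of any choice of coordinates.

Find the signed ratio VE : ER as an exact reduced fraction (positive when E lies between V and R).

Choose coordinates S = (0, 0), H = (1, 0), R = (0, 1), U = (2, 5).
1. V lies on line SU with SV:VU = 3:(-4) ⇒ V = (-6, -15)
2. E is where the line through U parallel to HV meets line VR ⇒ E = (-6/11, -5/11)
E = V + t·(R−V) with t = 10/11, so VE:ER = t:(1−t) = 10/11:1/11

VE:ER = 10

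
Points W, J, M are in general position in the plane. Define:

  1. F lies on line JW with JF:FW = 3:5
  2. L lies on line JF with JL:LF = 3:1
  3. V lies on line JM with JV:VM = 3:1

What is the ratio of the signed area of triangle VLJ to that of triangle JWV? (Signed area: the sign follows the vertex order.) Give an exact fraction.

Assign W = (0, 0), J = (1, 0), M = (0, 1) — the answer is frame-independent, so this choice is without loss of generality.
1. F lies on line JW with JF:FW = 3:5 ⇒ F = (5/8, 0)
2. L lies on line JF with JL:LF = 3:1 ⇒ L = (23/32, 0)
3. V lies on line JM with JV:VM = 3:1 ⇒ V = (1/4, 3/4)
2·[VLJ] = 27/128, 2·[JWV] = -3/4
[VLJ]:[JWV] = 27/128:-3/4 = -9/32

[VLJ]:[JWV] = -9/32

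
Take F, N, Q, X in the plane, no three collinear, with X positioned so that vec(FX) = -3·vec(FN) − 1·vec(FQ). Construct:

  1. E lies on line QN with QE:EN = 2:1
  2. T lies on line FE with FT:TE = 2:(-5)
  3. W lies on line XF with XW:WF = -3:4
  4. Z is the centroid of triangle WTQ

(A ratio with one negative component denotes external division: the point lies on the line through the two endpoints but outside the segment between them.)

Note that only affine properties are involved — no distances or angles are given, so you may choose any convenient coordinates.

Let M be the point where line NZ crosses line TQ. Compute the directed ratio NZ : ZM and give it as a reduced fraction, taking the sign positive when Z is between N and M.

NZ:ZM = -157/112

Work in coordinates with F = (0, 0), N = (1, 0), Q = (0, 1), X = (-3, -1).
1. E lies on line QN with QE:EN = 2:1 ⇒ E = (2/3, 1/3)
2. T lies on line FE with FT:TE = 2:(-5) ⇒ T = (-4/9, -2/9)
3. W lies on line XF with XW:WF = -3:4 ⇒ W = (-12, -4)
4. Z is the centroid of triangle WTQ ⇒ Z = (-112/27, -29/27)
line NZ meets TQ at M = (-224/471, -145/471)
Z = N + t·(M−N) with t = 157/45, so NZ:ZM = 157/45:-112/45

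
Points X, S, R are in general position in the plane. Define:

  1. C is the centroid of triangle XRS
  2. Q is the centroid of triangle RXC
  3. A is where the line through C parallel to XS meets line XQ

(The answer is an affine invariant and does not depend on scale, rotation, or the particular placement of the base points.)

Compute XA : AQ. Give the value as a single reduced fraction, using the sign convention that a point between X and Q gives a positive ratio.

Work in coordinates with X = (0, 0), S = (1, 0), R = (0, 1).
1. C is the centroid of triangle XRS ⇒ C = (1/3, 1/3)
2. Q is the centroid of triangle RXC ⇒ Q = (1/9, 4/9)
3. A is where the line through C parallel to XS meets line XQ ⇒ A = (1/12, 1/3)
A = X + t·(Q−X) with t = 3/4, so XA:AQ = t:(1−t) = 3/4:1/4

XA:AQ = 3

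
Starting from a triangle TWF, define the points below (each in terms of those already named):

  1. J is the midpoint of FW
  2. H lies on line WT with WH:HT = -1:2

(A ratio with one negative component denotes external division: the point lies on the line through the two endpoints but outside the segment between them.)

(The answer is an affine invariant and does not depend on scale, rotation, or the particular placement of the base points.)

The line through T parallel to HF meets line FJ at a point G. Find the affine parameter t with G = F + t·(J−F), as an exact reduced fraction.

t = 4

Assign T = (0, 0), W = (1, 0), F = (0, 1) — the answer is frame-independent, so this choice is without loss of generality.
1. J is the midpoint of FW ⇒ J = (1/2, 1/2)
2. H lies on line WT with WH:HT = -1:2 ⇒ H = (2, 0)
through T parallel to HF: direction (-2, 1); meets FJ at G = (2, -1)
G = F + t·(J−F) with t = 4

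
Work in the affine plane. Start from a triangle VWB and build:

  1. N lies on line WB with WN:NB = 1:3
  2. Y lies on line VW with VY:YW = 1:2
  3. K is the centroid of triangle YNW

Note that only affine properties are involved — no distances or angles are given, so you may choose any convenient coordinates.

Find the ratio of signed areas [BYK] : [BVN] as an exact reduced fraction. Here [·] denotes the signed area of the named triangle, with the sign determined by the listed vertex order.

[BYK]:[BVN] = 14/27

Work in coordinates with V = (0, 0), W = (1, 0), B = (0, 1).
1. N lies on line WB with WN:NB = 1:3 ⇒ N = (3/4, 1/4)
2. Y lies on line VW with VY:YW = 1:2 ⇒ Y = (1/3, 0)
3. K is the centroid of triangle YNW ⇒ K = (25/36, 1/12)
2·[BYK] = 7/18, 2·[BVN] = 3/4
[BYK]:[BVN] = 7/18:3/4 = 14/27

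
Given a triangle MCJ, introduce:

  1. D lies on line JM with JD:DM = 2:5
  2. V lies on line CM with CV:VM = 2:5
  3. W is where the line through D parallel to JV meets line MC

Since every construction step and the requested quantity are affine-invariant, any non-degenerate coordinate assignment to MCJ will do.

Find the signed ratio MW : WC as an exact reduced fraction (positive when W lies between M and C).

MW:WC = 25/24

Assign M = (0, 0), C = (1, 0), J = (0, 1) — the answer is frame-independent, so this choice is without loss of generality.
1. D lies on line JM with JD:DM = 2:5 ⇒ D = (0, 5/7)
2. V lies on line CM with CV:VM = 2:5 ⇒ V = (5/7, 0)
3. W is where the line through D parallel to JV meets line MC ⇒ W = (25/49, 0)
W = M + t·(C−M) with t = 25/49, so MW:WC = t:(1−t) = 25/49:24/49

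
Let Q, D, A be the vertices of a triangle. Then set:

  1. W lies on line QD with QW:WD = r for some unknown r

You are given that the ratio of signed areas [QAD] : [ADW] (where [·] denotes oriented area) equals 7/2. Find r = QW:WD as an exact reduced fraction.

Assign Q = (0, 0), D = (1, 0), A = (0, 1) — the answer is frame-independent, so this choice is without loss of generality.
1. With QW:WD = r, write λ = r/(r+1) so W = Q + λ·(D−Q); W is affine-linear in λ
Every point depending on W is an affine combination of W and λ-independent points, so each such coordinate is linear in λ; the λ² term in each signed area is a multiple of (D−Q)×(D−Q) = 0, so 2·[QAD] and 2·[ADW] are each linear in λ. Evaluating at λ=0 and λ=1:
  2·[QAD] = -1,   2·[ADW] = λ − 1
So [QAD]:[ADW] = (-1) / (λ − 1). Setting this equal to 7/2:
  -1 = 7/2·(λ − 1)  ⇒  λ = 5/7
Then r = λ/(1−λ) = (5/7)/(2/7) = 5/2. Check: with r = 5/2, W = (5/7, 0) and [QAD]:[ADW] = 7/2 as required.

r = 5/2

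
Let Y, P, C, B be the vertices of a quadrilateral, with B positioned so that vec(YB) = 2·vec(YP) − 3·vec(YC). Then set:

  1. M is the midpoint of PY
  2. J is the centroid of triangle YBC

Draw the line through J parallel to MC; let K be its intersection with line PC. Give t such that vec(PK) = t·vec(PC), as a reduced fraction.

Assign Y = (0, 0), P = (1, 0), C = (0, 1), B = (2, -3) — the answer is frame-independent, so this choice is without loss of generality.
1. M is the midpoint of PY ⇒ M = (1/2, 0)
2. J is the centroid of triangle YBC ⇒ J = (2/3, -2/3)
through J parallel to MC: direction (-1/2, 1); meets PC at K = (-1/3, 4/3)
K = P + t·(C−P) with t = 4/3

t = 4/3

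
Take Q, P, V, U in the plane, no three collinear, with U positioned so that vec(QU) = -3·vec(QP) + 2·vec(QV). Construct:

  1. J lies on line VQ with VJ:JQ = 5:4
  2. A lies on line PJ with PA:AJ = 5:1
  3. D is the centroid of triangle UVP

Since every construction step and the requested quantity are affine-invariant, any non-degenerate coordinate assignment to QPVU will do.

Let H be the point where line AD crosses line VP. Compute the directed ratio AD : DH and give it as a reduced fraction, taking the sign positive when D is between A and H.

AD:DH = -11/36

Set Q = (0, 0), P = (1, 0), V = (0, 1), U = (-3, 2); any affine frame gives the same invariant.
1. J lies on line VQ with VJ:JQ = 5:4 ⇒ J = (0, 4/9)
2. A lies on line PJ with PA:AJ = 5:1 ⇒ A = (1/6, 10/27)
3. D is the centroid of triangle UVP ⇒ D = (-2/3, 1)
line AD meets VP at H = (68/33, -35/33)
D = A + t·(H−A) with t = -11/25, so AD:DH = -11/25:36/25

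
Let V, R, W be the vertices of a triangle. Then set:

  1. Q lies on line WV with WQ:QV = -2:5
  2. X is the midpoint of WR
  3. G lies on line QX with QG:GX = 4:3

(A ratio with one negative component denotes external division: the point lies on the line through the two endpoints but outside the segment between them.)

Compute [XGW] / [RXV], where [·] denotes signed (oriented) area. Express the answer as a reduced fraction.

Work in coordinates with V = (0, 0), R = (1, 0), W = (0, 1).
1. Q lies on line WV with WQ:QV = -2:5 ⇒ Q = (0, 5/3)
2. X is the midpoint of WR ⇒ X = (1/2, 1/2)
3. G lies on line QX with QG:GX = 4:3 ⇒ G = (2/7, 1)
2·[XGW] = 1/7, 2·[RXV] = 1/2
[XGW]:[RXV] = 1/7:1/2 = 2/7

[XGW]:[RXV] = 2/7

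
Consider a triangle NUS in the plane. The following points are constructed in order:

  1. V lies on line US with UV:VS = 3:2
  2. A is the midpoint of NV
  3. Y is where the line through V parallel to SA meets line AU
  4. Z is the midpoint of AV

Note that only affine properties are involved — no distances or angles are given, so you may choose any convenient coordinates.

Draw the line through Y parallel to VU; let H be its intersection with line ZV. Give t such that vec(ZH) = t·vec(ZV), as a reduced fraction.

t = -1/5

Assign N = (0, 0), U = (1, 0), S = (0, 1) — the answer is frame-independent, so this choice is without loss of generality.
1. V lies on line US with UV:VS = 3:2 ⇒ V = (2/5, 3/5)
2. A is the midpoint of NV ⇒ A = (1/5, 3/10)
3. Y is where the line through V parallel to SA meets line AU ⇒ Y = (13/25, 9/50)
4. Z is the midpoint of AV ⇒ Z = (3/10, 9/20)
through Y parallel to VU: direction (3/5, -3/5); meets ZV at H = (7/25, 21/50)
H = Z + t·(V−Z) with t = -1/5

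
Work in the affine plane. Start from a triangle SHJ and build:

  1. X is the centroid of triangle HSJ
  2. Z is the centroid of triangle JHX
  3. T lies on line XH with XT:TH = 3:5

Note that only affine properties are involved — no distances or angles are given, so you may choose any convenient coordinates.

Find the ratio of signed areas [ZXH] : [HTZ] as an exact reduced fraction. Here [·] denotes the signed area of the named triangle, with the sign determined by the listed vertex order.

[ZXH]:[HTZ] = -8/5

Choose coordinates S = (0, 0), H = (1, 0), J = (0, 1).
1. X is the centroid of triangle HSJ ⇒ X = (1/3, 1/3)
2. Z is the centroid of triangle JHX ⇒ Z = (4/9, 4/9)
3. T lies on line XH with XT:TH = 3:5 ⇒ T = (7/12, 5/24)
2·[ZXH] = 1/9, 2·[HTZ] = -5/72
[ZXH]:[HTZ] = 1/9:-5/72 = -8/5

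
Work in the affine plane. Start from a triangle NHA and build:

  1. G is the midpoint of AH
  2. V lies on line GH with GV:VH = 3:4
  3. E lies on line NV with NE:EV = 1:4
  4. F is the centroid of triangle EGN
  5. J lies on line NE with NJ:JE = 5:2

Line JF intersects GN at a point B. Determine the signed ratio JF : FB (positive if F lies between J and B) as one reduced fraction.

Set N = (0, 0), H = (1, 0), A = (0, 1); any affine frame gives the same invariant.
1. G is the midpoint of AH ⇒ G = (1/2, 1/2)
2. V lies on line GH with GV:VH = 3:4 ⇒ V = (5/7, 2/7)
3. E lies on line NV with NE:EV = 1:4 ⇒ E = (1/7, 2/35)
4. F is the centroid of triangle EGN ⇒ F = (3/14, 13/70)
5. J lies on line NE with NJ:JE = 5:2 ⇒ J = (5/49, 2/49)
line JF meets GN at B = (5/16, 5/16)
F = J + t·(B−J) with t = 8/15, so JF:FB = 8/15:7/15

JF:FB = 8/7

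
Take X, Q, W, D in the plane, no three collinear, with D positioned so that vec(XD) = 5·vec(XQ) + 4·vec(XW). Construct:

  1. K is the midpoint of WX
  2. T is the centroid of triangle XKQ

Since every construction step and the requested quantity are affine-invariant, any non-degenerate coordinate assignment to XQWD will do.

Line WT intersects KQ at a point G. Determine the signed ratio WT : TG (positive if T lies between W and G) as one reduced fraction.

WT:TG = -4

Work in coordinates with X = (0, 0), Q = (1, 0), W = (0, 1), D = (5, 4).
1. K is the midpoint of WX ⇒ K = (0, 1/2)
2. T is the centroid of triangle XKQ ⇒ T = (1/3, 1/6)
line WT meets KQ at G = (1/4, 3/8)
T = W + t·(G−W) with t = 4/3, so WT:TG = 4/3:-1/3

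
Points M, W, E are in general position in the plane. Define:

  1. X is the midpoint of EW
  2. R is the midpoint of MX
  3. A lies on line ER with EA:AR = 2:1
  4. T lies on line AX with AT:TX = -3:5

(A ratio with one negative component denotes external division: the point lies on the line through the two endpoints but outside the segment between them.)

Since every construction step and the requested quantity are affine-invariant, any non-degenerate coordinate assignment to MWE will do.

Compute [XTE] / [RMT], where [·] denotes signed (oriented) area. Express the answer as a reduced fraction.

Set M = (0, 0), W = (1, 0), E = (0, 1); any affine frame gives the same invariant.
1. X is the midpoint of EW ⇒ X = (1/2, 1/2)
2. R is the midpoint of MX ⇒ R = (1/4, 1/4)
3. A lies on line ER with EA:AR = 2:1 ⇒ A = (1/6, 1/2)
4. T lies on line AX with AT:TX = -3:5 ⇒ T = (-1/3, 1/2)
2·[XTE] = -5/12, 2·[RMT] = -5/24
[XTE]:[RMT] = -5/12:-5/24 = 2

[XTE]:[RMT] = 2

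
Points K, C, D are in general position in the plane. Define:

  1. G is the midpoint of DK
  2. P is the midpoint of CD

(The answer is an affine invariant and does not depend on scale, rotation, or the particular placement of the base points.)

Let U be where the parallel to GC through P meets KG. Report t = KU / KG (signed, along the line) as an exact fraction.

Work in coordinates with K = (0, 0), C = (1, 0), D = (0, 1).
1. G is the midpoint of DK ⇒ G = (0, 1/2)
2. P is the midpoint of CD ⇒ P = (1/2, 1/2)
through P parallel to GC: direction (1, -1/2); meets KG at U = (0, 3/4)
U = K + t·(G−K) with t = 3/2

t = 3/2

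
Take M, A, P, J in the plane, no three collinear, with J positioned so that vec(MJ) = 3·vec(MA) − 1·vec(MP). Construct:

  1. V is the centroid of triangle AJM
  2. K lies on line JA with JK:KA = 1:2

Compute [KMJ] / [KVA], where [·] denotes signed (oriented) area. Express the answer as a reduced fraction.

Assign M = (0, 0), A = (1, 0), P = (0, 1), J = (3, -1) — the answer is frame-independent, so this choice is without loss of generality.
1. V is the centroid of triangle AJM ⇒ V = (4/3, -1/3)
2. K lies on line JA with JK:KA = 1:2 ⇒ K = (7/3, -2/3)
2·[KMJ] = 1/3, 2·[KVA] = -2/9
[KMJ]:[KVA] = 1/3:-2/9 = -3/2

[KMJ]:[KVA] = -3/2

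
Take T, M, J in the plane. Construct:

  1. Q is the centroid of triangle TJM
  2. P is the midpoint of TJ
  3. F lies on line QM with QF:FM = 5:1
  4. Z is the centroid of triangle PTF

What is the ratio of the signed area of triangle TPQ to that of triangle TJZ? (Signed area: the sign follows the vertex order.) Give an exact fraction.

[TPQ]:[TJZ] = 9/16

Work in coordinates with T = (0, 0), M = (1, 0), J = (0, 1).
1. Q is the centroid of triangle TJM ⇒ Q = (1/3, 1/3)
2. P is the midpoint of TJ ⇒ P = (0, 1/2)
3. F lies on line QM with QF:FM = 5:1 ⇒ F = (8/9, 1/18)
4. Z is the centroid of triangle PTF ⇒ Z = (8/27, 5/27)
2·[TPQ] = -1/6, 2·[TJZ] = -8/27
[TPQ]:[TJZ] = -1/6:-8/27 = 9/16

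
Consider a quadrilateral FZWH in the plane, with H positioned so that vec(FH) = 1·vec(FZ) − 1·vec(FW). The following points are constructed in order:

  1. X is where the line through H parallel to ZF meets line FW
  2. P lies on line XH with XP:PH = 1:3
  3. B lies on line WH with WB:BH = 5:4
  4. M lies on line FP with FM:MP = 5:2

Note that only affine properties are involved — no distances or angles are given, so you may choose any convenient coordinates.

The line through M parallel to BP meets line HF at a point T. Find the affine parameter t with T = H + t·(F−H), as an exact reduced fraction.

t = 206/301

Set F = (0, 0), Z = (1, 0), W = (0, 1), H = (1, -1); any affine frame gives the same invariant.
1. X is where the line through H parallel to ZF meets line FW ⇒ X = (0, -1)
2. P lies on line XH with XP:PH = 1:3 ⇒ P = (1/4, -1)
3. B lies on line WH with WB:BH = 5:4 ⇒ B = (5/9, -1/9)
4. M lies on line FP with FM:MP = 5:2 ⇒ M = (5/28, -5/7)
through M parallel to BP: direction (-11/36, -8/9); meets HF at T = (95/301, -95/301)
T = H + t·(F−H) with t = 206/301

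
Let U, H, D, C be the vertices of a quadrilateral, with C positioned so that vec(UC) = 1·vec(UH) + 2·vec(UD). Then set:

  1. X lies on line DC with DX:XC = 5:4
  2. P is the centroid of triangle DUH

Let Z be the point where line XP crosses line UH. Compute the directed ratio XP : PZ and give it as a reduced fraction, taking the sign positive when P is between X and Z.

XP:PZ = 11/3

Assign U = (0, 0), H = (1, 0), D = (0, 1), C = (1, 2) — the answer is frame-independent, so this choice is without loss of generality.
1. X lies on line DC with DX:XC = 5:4 ⇒ X = (5/9, 14/9)
2. P is the centroid of triangle DUH ⇒ P = (1/3, 1/3)
line XP meets UH at Z = (3/11, 0)
P = X + t·(Z−X) with t = 11/14, so XP:PZ = 11/14:3/14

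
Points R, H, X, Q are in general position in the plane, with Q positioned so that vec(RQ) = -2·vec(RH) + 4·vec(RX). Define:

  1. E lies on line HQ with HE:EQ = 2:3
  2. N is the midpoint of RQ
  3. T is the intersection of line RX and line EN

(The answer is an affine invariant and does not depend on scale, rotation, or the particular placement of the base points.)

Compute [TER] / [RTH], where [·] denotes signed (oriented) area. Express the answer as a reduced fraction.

[TER]:[RTH] = -1/5

Assign R = (0, 0), H = (1, 0), X = (0, 1), Q = (-2, 4) — the answer is frame-independent, so this choice is without loss of generality.
1. E lies on line HQ with HE:EQ = 2:3 ⇒ E = (-1/5, 8/5)
2. N is the midpoint of RQ ⇒ N = (-1, 2)
3. T is the intersection of line RX and line EN ⇒ T = (0, 3/2)
2·[TER] = 3/10, 2·[RTH] = -3/2
[TER]:[RTH] = 3/10:-3/2 = -1/5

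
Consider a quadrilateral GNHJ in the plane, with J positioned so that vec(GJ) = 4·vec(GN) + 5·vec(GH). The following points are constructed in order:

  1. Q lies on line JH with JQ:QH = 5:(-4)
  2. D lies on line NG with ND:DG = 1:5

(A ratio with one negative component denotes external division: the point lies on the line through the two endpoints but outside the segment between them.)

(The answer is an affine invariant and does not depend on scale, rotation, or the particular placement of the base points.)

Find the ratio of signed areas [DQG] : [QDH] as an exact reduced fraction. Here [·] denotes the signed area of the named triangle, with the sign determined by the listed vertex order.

Set G = (0, 0), N = (1, 0), H = (0, 1), J = (4, 5); any affine frame gives the same invariant.
1. Q lies on line JH with JQ:QH = 5:(-4) ⇒ Q = (-16, -15)
2. D lies on line NG with ND:DG = 1:5 ⇒ D = (5/6, 0)
2·[DQG] = -25/2, 2·[QDH] = 88/3
[DQG]:[QDH] = -25/2:88/3 = -75/176

[DQG]:[QDH] = -75/176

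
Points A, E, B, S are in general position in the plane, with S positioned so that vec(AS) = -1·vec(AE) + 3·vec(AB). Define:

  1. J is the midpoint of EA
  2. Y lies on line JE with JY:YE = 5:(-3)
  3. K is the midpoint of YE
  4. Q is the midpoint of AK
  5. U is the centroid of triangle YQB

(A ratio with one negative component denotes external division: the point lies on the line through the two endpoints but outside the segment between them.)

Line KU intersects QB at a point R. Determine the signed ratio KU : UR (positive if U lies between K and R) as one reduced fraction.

KU:UR = 16/17

Assign A = (0, 0), E = (1, 0), B = (0, 1), S = (-1, 3) — the answer is frame-independent, so this choice is without loss of generality.
1. J is the midpoint of EA ⇒ J = (1/2, 0)
2. Y lies on line JE with JY:YE = 5:(-3) ⇒ Y = (7/4, 0)
3. K is the midpoint of YE ⇒ K = (11/8, 0)
4. Q is the midpoint of AK ⇒ Q = (11/16, 0)
5. U is the centroid of triangle YQB ⇒ U = (13/16, 1/3)
line KU meets QB at R = (55/256, 11/16)
U = K + t·(R−K) with t = 16/33, so KU:UR = 16/33:17/33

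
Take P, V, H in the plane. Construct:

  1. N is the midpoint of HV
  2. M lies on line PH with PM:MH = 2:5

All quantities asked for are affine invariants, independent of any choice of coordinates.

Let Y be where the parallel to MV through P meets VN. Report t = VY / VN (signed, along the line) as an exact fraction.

t = -4/5

Choose coordinates P = (0, 0), V = (1, 0), H = (0, 1).
1. N is the midpoint of HV ⇒ N = (1/2, 1/2)
2. M lies on line PH with PM:MH = 2:5 ⇒ M = (0, 2/7)
through P parallel to MV: direction (1, -2/7); meets VN at Y = (7/5, -2/5)
Y = V + t·(N−V) with t = -4/5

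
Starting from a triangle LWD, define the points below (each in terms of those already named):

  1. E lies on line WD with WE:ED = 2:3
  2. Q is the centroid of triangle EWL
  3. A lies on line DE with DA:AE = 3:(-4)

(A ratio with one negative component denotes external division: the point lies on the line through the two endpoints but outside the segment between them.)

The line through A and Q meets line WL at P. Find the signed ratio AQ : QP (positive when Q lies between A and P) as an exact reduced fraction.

Choose coordinates L = (0, 0), W = (1, 0), D = (0, 1).
1. E lies on line WD with WE:ED = 2:3 ⇒ E = (3/5, 2/5)
2. Q is the centroid of triangle EWL ⇒ Q = (8/15, 2/15)
3. A lies on line DE with DA:AE = 3:(-4) ⇒ A = (-9/5, 14/5)
line AQ meets WL at P = (13/20, 0)
Q = A + t·(P−A) with t = 20/21, so AQ:QP = 20/21:1/21

AQ:QP = 20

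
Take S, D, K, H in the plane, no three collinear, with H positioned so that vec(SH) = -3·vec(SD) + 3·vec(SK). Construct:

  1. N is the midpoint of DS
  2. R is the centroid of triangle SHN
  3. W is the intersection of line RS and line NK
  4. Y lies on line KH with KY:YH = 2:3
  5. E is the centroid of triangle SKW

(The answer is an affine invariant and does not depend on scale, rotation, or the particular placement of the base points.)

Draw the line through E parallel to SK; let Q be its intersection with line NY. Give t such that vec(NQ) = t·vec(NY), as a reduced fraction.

Set S = (0, 0), D = (1, 0), K = (0, 1), H = (-3, 3); any affine frame gives the same invariant.
1. N is the midpoint of DS ⇒ N = (1/2, 0)
2. R is the centroid of triangle SHN ⇒ R = (-5/6, 1)
3. W is the intersection of line RS and line NK ⇒ W = (5/4, -3/2)
4. Y lies on line KH with KY:YH = 2:3 ⇒ Y = (-6/5, 9/5)
5. E is the centroid of triangle SKW ⇒ E = (5/12, -1/6)
through E parallel to SK: direction (0, 1); meets NY at Q = (5/12, 3/34)
Q = N + t·(Y−N) with t = 5/102

t = 5/102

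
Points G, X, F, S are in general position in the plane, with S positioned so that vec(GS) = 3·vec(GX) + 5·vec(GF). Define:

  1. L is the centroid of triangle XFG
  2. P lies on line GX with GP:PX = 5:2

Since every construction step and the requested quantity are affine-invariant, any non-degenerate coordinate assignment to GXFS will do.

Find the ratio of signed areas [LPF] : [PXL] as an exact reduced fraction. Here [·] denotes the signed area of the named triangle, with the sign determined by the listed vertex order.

Work in coordinates with G = (0, 0), X = (1, 0), F = (0, 1), S = (3, 5).
1. L is the centroid of triangle XFG ⇒ L = (1/3, 1/3)
2. P lies on line GX with GP:PX = 5:2 ⇒ P = (5/7, 0)
2·[LPF] = 1/7, 2·[PXL] = 2/21
[LPF]:[PXL] = 1/7:2/21 = 3/2

[LPF]:[PXL] = 3/2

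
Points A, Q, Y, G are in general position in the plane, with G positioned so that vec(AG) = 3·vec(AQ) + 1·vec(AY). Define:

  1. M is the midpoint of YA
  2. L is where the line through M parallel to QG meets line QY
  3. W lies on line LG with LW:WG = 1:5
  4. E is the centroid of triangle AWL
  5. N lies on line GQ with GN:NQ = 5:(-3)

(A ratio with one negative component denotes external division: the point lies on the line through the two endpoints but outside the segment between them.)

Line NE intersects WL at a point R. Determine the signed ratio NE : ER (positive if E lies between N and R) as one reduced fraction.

Work in coordinates with A = (0, 0), Q = (1, 0), Y = (0, 1), G = (3, 1).
1. M is the midpoint of YA ⇒ M = (0, 1/2)
2. L is where the line through M parallel to QG meets line QY ⇒ L = (1/3, 2/3)
3. W lies on line LG with LW:WG = 1:5 ⇒ W = (7/9, 13/18)
4. E is the centroid of triangle AWL ⇒ E = (10/27, 25/54)
5. N lies on line GQ with GN:NQ = 5:(-3) ⇒ N = (-2, -3/2)
line NE meets WL at R = (2/3, 17/24)
E = N + t·(R−N) with t = 8/9, so NE:ER = 8/9:1/9

NE:ER = 8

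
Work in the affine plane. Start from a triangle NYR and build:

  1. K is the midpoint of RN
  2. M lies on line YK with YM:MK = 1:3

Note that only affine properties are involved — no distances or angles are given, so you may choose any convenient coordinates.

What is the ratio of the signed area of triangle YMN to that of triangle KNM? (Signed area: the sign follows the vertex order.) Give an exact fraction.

Assign N = (0, 0), Y = (1, 0), R = (0, 1) — the answer is frame-independent, so this choice is without loss of generality.
1. K is the midpoint of RN ⇒ K = (0, 1/2)
2. M lies on line YK with YM:MK = 1:3 ⇒ M = (3/4, 1/8)
2·[YMN] = 1/8, 2·[KNM] = 3/8
[YMN]:[KNM] = 1/8:3/8 = 1/3

[YMN]:[KNM] = 1/3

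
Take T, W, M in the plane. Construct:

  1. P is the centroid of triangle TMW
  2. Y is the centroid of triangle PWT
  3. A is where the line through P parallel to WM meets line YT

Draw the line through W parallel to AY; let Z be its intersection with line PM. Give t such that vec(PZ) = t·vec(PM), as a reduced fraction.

Work in coordinates with T = (0, 0), W = (1, 0), M = (0, 1).
1. P is the centroid of triangle TMW ⇒ P = (1/3, 1/3)
2. Y is the centroid of triangle PWT ⇒ Y = (4/9, 1/9)
3. A is where the line through P parallel to WM meets line YT ⇒ A = (8/15, 2/15)
through W parallel to AY: direction (-4/45, -1/45); meets PM at Z = (5/9, -1/9)
Z = P + t·(M−P) with t = -2/3

t = -2/3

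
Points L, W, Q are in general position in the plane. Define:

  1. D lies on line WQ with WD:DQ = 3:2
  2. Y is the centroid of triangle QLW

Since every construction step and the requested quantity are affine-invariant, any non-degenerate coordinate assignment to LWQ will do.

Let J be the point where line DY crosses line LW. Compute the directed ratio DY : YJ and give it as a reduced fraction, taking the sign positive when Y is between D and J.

DY:YJ = 4/5

Choose coordinates L = (0, 0), W = (1, 0), Q = (0, 1).
1. D lies on line WQ with WD:DQ = 3:2 ⇒ D = (2/5, 3/5)
2. Y is the centroid of triangle QLW ⇒ Y = (1/3, 1/3)
line DY meets LW at J = (1/4, 0)
Y = D + t·(J−D) with t = 4/9, so DY:YJ = 4/9:5/9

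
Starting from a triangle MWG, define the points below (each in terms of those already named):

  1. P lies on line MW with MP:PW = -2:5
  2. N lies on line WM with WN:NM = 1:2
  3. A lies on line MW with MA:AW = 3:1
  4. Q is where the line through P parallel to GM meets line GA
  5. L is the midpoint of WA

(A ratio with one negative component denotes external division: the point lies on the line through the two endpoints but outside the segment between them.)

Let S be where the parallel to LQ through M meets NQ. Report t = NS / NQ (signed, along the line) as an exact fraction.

Work in coordinates with M = (0, 0), W = (1, 0), G = (0, 1).
1. P lies on line MW with MP:PW = -2:5 ⇒ P = (-2/3, 0)
2. N lies on line WM with WN:NM = 1:2 ⇒ N = (2/3, 0)
3. A lies on line MW with MA:AW = 3:1 ⇒ A = (3/4, 0)
4. Q is where the line through P parallel to GM meets line GA ⇒ Q = (-2/3, 17/9)
5. L is the midpoint of WA ⇒ L = (7/8, 0)
through M parallel to LQ: direction (-37/24, 17/9); meets NQ at S = (74/15, -272/45)
S = N + t·(Q−N) with t = -16/5

t = -16/5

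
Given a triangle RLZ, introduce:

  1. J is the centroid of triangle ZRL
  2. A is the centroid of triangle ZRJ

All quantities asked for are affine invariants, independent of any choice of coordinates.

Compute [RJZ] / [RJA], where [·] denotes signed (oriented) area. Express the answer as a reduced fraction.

Choose coordinates R = (0, 0), L = (1, 0), Z = (0, 1).
1. J is the centroid of triangle ZRL ⇒ J = (1/3, 1/3)
2. A is the centroid of triangle ZRJ ⇒ A = (1/9, 4/9)
2·[RJZ] = 1/3, 2·[RJA] = 1/9
[RJZ]:[RJA] = 1/3:1/9 = 3

[RJZ]:[RJA] = 3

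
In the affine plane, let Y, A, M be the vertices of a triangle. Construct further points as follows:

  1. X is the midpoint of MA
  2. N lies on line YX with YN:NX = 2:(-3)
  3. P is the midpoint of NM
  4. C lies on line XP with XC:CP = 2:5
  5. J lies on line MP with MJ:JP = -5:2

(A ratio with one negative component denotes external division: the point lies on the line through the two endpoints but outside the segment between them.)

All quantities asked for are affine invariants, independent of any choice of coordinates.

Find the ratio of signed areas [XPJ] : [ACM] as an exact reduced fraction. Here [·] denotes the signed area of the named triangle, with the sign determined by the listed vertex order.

Choose coordinates Y = (0, 0), A = (1, 0), M = (0, 1).
1. X is the midpoint of MA ⇒ X = (1/2, 1/2)
2. N lies on line YX with YN:NX = 2:(-3) ⇒ N = (-1, -1)
3. P is the midpoint of NM ⇒ P = (-1/2, 0)
4. C lies on line XP with XC:CP = 2:5 ⇒ C = (3/14, 5/14)
5. J lies on line MP with MJ:JP = -5:2 ⇒ J = (-5/6, -2/3)
2·[XPJ] = 1/2, 2·[ACM] = -3/7
[XPJ]:[ACM] = 1/2:-3/7 = -7/6

[XPJ]:[ACM] = -7/6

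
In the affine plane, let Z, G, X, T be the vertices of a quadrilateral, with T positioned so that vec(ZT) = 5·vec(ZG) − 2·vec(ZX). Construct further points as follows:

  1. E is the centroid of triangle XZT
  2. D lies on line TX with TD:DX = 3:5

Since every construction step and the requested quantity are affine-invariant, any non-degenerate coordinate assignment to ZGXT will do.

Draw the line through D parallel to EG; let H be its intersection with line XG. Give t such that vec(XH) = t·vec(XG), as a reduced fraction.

Set Z = (0, 0), G = (1, 0), X = (0, 1), T = (5, -2); any affine frame gives the same invariant.
1. E is the centroid of triangle XZT ⇒ E = (5/3, -1/3)
2. D lies on line TX with TD:DX = 3:5 ⇒ D = (25/8, -7/8)
through D parallel to EG: direction (-2/3, 1/3); meets XG at H = (5/8, 3/8)
H = X + t·(G−X) with t = 5/8

t = 5/8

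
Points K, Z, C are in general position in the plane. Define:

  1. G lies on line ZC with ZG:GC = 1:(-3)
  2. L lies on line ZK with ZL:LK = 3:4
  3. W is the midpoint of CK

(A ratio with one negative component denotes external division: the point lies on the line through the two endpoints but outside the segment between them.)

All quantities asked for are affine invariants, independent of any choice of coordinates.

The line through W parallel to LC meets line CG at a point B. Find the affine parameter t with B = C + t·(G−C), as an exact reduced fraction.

t = -4/9

Choose coordinates K = (0, 0), Z = (1, 0), C = (0, 1).
1. G lies on line ZC with ZG:GC = 1:(-3) ⇒ G = (3/2, -1/2)
2. L lies on line ZK with ZL:LK = 3:4 ⇒ L = (4/7, 0)
3. W is the midpoint of CK ⇒ W = (0, 1/2)
through W parallel to LC: direction (-4/7, 1); meets CG at B = (-2/3, 5/3)
B = C + t·(G−C) with t = -4/9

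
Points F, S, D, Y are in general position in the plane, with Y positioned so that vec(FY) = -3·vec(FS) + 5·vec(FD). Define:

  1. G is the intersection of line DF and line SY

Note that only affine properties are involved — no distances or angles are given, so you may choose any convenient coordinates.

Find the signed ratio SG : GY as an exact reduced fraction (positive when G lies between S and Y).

Assign F = (0, 0), S = (1, 0), D = (0, 1), Y = (-3, 5) — the answer is frame-independent, so this choice is without loss of generality.
1. G is the intersection of line DF and line SY ⇒ G = (0, 5/4)
G = S + t·(Y−S) with t = 1/4, so SG:GY = t:(1−t) = 1/4:3/4

SG:GY = 1/3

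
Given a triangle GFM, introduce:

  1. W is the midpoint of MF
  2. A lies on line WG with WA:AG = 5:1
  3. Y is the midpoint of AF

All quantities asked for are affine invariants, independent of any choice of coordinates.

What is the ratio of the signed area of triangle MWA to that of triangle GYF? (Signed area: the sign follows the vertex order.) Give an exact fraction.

Work in coordinates with G = (0, 0), F = (1, 0), M = (0, 1).
1. W is the midpoint of MF ⇒ W = (1/2, 1/2)
2. A lies on line WG with WA:AG = 5:1 ⇒ A = (1/12, 1/12)
3. Y is the midpoint of AF ⇒ Y = (13/24, 1/24)
2·[MWA] = -5/12, 2·[GYF] = -1/24
[MWA]:[GYF] = -5/12:-1/24 = 10

[MWA]:[GYF] = 10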